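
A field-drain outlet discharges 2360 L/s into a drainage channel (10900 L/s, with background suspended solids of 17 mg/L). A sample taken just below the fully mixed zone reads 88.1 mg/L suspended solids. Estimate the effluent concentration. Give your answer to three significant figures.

Mass balance: 10900·17.00 + 2360·Cₑ = 13260·88.10
→ Cₑ = (13260·88.10 − 10900·17.00) / 2360 = 416.5 mg/L.

416 mg/L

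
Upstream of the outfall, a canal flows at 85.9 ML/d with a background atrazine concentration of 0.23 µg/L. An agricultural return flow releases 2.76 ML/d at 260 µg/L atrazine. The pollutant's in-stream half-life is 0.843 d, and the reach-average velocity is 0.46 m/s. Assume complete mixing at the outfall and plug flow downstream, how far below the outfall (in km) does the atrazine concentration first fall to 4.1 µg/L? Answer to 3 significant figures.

Conservation of mass: C = (85.90·0.2300 + 2.760·260.0) / 88.66 = 737.4/88.66 = 8.317 µg/L.
Half-life 0.843 d → k = ln 2 / 0.843 = 0.8222 d⁻¹.
Set 8.317·exp(−k·t) = 4.1 → t = ln(8.317/4.1)/k = 74320 s = 20.64 h.
Distance = v·t = 0.46·74320 = 34190 m = 34.19 km.

34.2 km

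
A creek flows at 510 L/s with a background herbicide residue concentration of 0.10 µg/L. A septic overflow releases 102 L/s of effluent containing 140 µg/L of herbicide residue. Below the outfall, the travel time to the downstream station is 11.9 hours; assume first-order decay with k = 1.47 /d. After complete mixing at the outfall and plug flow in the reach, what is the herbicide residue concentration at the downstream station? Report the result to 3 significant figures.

11.3 µg/L

Mass balance: C = (510.0·0.1000 + 102.0·140.0) / 612.0 = 14330/612.0 = 23.42 µg/L.
Applying C = C₀e^(−kt): 23.42 × 0.4825 = 11.30 µg/L.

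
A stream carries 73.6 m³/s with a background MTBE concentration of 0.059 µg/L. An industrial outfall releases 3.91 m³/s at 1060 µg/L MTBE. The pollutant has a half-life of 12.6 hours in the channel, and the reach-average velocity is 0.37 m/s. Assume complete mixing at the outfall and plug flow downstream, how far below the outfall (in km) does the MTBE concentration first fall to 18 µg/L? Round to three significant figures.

26.4 km

Conservation of mass: C = (73.60·0.05900 + 3.910·1060) / 77.51 = 4149/77.51 = 53.53 µg/L.
Half-life 12.6 h → k = ln 2 / 12.6 = 0.05501 h⁻¹ = 1.320 d⁻¹.
Set 53.53·exp(−k·t) = 18 → t = ln(53.53/18)/k = 71320 s = 19.81 h.
Distance = v·t = 0.37·71320 = 26390 m = 26.39 km.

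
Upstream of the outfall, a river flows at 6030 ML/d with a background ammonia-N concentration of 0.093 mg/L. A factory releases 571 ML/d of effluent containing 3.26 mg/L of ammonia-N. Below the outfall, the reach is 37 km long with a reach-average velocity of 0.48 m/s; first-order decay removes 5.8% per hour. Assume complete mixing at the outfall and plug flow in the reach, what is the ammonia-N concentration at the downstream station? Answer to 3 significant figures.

Conservation of mass: C = (6030·0.09300 + 571.0·3.260) / 6601 = 2422/6601 = 0.3670 mg/L.
Travel time t = 37·1000 / 0.48 = 77080 s = 21.41 h.
5.8%/h lost → k = −ln(1 − 0.058) = 0.05975 h⁻¹.
First-order decay: C = 0.3670·exp(−k·t) = 0.3670·0.2782 = 0.1021 mg/L.

0.102 mg/L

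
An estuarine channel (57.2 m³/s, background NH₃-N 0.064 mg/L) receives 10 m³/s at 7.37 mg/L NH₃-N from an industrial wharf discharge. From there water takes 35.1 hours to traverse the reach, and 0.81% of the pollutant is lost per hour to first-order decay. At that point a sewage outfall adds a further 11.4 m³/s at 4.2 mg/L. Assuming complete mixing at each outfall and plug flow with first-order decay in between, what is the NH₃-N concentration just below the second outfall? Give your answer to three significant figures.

1.35 mg/L

Flow-weighted average: C = (57.20·0.06400 + 10.00·7.370) / 67.20 = 77.36/67.20 = 1.151 mg/L; combined flow 67.20 m³/s.
0.81%/h lost → k = −ln(1 − 0.0081) = 0.008133 h⁻¹.
Applying C = C₀e^(−kt): 1.151 × 0.7517 = 0.8653 mg/L.
At the second outfall, C = (67.20·0.8653 + 11.40·4.200) / (67.20 + 11.40) = 1.349 mg/L.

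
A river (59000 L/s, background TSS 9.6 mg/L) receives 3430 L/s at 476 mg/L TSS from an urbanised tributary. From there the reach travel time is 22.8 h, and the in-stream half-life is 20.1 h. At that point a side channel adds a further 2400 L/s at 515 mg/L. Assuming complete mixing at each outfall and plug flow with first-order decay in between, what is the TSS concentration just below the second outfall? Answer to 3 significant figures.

Mixed concentration C = ΣQC/ΣQ = (59000·9.600 + 3430·476.0) / 62430 = 2199000/62430 = 35.22 mg/L; combined flow 62430 L/s.
Half-life 20.1 h → k = ln 2 / 20.1 = 0.03448 h⁻¹ = 0.8276 d⁻¹.
After decay, C = 35.22 × e^(−kt) = 35.22 × 0.4555 = 16.05 mg/L.
Second outfall: C = (62430·16.05 + 2400·515.0)/64830 = 34.52 mg/L.

34.5 mg/L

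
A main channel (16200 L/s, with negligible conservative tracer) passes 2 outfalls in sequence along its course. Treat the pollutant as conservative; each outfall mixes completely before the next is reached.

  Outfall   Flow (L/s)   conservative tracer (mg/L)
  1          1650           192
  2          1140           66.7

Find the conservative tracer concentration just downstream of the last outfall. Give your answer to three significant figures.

20.7 mg/L

Outfall 1: combined Q = 17850 L/s; C = (16200·0 + 1650·192.0)/17850 = 17.75 mg/L.
Outfall 2: combined Q = 18990 L/s; C = (17850·17.75 + 1140·66.70)/18990 = 20.69 mg/L.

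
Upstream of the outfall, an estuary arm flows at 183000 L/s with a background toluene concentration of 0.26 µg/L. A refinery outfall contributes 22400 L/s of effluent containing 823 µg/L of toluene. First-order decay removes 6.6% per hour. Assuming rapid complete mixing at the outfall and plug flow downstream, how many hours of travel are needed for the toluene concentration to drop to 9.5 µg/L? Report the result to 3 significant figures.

32.9 h

After mixing, C = (183000·0.2600 + 22400·823.0) / 205400 = 18480000/205400 = 89.98 µg/L.
6.6%/h lost → k = −ln(1 − 0.066) = 0.06828 h⁻¹.
89.98·exp(−k·t) = 9.5 → t = ln(89.98/9.5)/k = 118500 s = 32.93 h.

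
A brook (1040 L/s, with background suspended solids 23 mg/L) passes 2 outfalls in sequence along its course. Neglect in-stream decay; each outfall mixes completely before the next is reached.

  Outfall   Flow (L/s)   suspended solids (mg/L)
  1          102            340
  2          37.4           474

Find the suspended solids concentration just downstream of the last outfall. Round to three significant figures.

After outfall 1: Q = 1040 + 102.0 = 1142 L/s; C = (1040·23.00 + 102.0·340.0)/1142 = 51.31 mg/L.
After outfall 2: Q = 1142 + 37.40 = 1179 L/s; C = (1142·51.31 + 37.40·474.0)/1179 = 64.72 mg/L.

64.7 mg/L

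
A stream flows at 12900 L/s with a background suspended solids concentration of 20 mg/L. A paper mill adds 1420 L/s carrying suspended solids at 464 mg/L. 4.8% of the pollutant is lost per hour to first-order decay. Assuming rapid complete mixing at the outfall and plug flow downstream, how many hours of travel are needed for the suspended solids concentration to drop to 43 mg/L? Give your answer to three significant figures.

8.09 h

Mixed concentration C = ΣQC/ΣQ = (12900·20.00 + 1420·464.0) / 14320 = 916900/14320 = 64.03 mg/L.
4.8%/h lost → k = −ln(1 − 0.048) = 0.04919 h⁻¹.
64.03·exp(−k·t) = 43 → t = ln(64.03/43)/k = 29140 s = 8.093 h.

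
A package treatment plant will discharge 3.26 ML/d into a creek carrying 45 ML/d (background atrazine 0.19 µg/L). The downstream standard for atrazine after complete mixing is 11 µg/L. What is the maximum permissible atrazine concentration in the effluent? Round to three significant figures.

At the limit, (Qr·Cr + Qe·Cₑ)/(Qr + Qe) = 11:
Cₑ = (48.26·11 − 45.00·0.1900) / 3.260 = 160.2 µg/L.

160 µg/L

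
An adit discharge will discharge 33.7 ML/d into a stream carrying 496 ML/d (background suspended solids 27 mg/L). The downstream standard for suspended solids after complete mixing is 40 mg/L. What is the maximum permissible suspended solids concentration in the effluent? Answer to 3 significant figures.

At the limit, (Qr·Cr + Qe·Cₑ)/(Qr + Qe) = 40:
Cₑ = (529.7·40 − 496.0·27.00) / 33.70 = 231.3 mg/L.

231 mg/L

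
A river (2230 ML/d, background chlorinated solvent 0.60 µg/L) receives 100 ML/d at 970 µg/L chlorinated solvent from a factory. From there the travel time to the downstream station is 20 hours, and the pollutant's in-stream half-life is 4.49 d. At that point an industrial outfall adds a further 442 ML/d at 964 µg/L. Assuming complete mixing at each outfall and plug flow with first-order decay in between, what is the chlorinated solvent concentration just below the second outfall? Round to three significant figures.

Flow-weighted average: C = (2230·0.6000 + 100.0·970.0) / 2330 = 98340/2330 = 42.21 µg/L; combined flow 2330 ML/d.
Half-life 4.49 d → k = ln 2 / 4.49 = 0.1544 d⁻¹.
First-order decay: C = 42.21·exp(−k·t) = 42.21·0.8793 = 37.11 µg/L.
At the second outfall, C = (2330·37.11 + 442.0·964.0) / (2330 + 442.0) = 184.9 µg/L.

185 µg/L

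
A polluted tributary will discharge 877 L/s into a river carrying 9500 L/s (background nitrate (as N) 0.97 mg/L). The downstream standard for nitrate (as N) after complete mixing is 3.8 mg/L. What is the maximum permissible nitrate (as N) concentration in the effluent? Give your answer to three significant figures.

34.5 mg/L

At the limit, (Qr·Cr + Qe·Cₑ)/(Qr + Qe) = 3.8:
Cₑ = (10380·3.8 − 9500·0.9700) / 877.0 = 34.46 mg/L.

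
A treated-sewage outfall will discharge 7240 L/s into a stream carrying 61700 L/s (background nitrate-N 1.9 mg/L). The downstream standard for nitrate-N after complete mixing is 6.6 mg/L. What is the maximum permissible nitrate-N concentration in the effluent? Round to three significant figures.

46.7 mg/L

At the limit, (Qr·Cr + Qe·Cₑ)/(Qr + Qe) = 6.6:
Cₑ = (68940·6.6 − 61700·1.900) / 7240 = 46.65 mg/L.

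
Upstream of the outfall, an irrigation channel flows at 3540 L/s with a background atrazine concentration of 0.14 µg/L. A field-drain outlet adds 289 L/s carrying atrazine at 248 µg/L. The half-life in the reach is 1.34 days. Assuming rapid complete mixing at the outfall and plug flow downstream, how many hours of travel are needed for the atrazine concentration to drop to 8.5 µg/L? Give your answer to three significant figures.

36.9 h

Conservation of mass: C = (3540·0.1400 + 289.0·248.0) / 3829 = 72170/3829 = 18.85 µg/L.
Half-life 1.34 d → k = ln 2 / 1.34 = 0.5173 d⁻¹.
18.85·exp(−k·t) = 8.5 → t = ln(18.85/8.5)/k = 133000 s = 36.95 h.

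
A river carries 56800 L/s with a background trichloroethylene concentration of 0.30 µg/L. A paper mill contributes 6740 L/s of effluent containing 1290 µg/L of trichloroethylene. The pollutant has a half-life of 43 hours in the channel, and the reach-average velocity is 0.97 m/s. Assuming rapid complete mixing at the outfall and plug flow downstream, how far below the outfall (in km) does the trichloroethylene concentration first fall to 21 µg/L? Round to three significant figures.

Flow-weighted average: C = (56800·0.3000 + 6740·1290) / 63540 = 8712000/63540 = 137.1 µg/L.
Half-life 43 h → k = ln 2 / 43 = 0.01612 h⁻¹ = 0.3869 d⁻¹.
Set 137.1·exp(−k·t) = 21 → t = ln(137.1/21)/k = 419000 s = 116.4 h.
Distance = v·t = 0.97·419000 = 406400 m = 406.4 km.

406 km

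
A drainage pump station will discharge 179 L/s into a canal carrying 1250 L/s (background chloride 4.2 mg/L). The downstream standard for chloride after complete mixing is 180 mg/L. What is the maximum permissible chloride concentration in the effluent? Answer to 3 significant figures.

At the limit, (Qr·Cr + Qe·Cₑ)/(Qr + Qe) = 180:
Cₑ = (1429·180 − 1250·4.200) / 179.0 = 1408 mg/L.

1410 mg/L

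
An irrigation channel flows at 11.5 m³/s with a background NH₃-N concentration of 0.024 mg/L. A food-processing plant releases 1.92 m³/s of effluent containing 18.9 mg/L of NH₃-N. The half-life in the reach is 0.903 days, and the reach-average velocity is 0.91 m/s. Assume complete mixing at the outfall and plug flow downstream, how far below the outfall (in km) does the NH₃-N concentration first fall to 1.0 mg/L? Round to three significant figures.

103 km

Mass balance: C = (11.50·0.02400 + 1.920·18.90) / 13.42 = 36.56/13.42 = 2.725 mg/L.
Half-life 0.903 d → k = ln 2 / 0.903 = 0.7676 d⁻¹.
Set 2.725·exp(−k·t) = 1.0 → t = ln(2.725/1.0)/k = 112800 s = 31.34 h.
Distance = v·t = 0.91·112800 = 102700 m = 102.7 km.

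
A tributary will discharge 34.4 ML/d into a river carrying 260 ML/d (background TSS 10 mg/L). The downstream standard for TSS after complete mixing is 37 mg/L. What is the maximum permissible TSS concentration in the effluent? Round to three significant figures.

At the limit, (Qr·Cr + Qe·Cₑ)/(Qr + Qe) = 37:
Cₑ = (294.4·37 − 260.0·10.00) / 34.40 = 241.1 mg/L.

241 mg/L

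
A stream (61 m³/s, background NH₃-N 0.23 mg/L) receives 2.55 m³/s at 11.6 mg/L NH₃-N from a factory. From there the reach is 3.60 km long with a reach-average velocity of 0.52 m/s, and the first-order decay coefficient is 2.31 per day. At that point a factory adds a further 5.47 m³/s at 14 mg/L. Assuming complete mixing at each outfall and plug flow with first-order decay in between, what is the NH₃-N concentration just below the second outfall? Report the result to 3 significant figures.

1.63 mg/L

Mixed concentration C = ΣQC/ΣQ = (61.00·0.2300 + 2.550·11.60) / 63.55 = 43.61/63.55 = 0.6862 mg/L; combined flow 63.55 m³/s.
Travel time t = 3.60·1000 / 0.52 = 6923 s = 1.923 h.
Decay over the reach: 0.6862·exp(−kt) = 0.6862·0.8310 = 0.5703 mg/L.
At the second outfall, C = (63.55·0.5703 + 5.470·14.00) / (63.55 + 5.470) = 1.635 mg/L.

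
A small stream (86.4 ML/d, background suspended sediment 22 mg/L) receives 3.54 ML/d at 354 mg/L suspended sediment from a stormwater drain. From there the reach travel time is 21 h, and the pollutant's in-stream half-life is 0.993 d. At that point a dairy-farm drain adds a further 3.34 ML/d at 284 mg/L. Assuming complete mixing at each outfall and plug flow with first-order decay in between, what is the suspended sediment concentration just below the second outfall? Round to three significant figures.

Flow-weighted average: C = (86.40·22.00 + 3.540·354.0) / 89.94 = 3154/89.94 = 35.07 mg/L; combined flow 89.94 ML/d.
Half-life 0.993 d → k = ln 2 / 0.993 = 0.6980 d⁻¹.
Decay over the reach: 35.07·exp(−kt) = 35.07·0.5429 = 19.04 mg/L.
Second outfall: C = (89.94·19.04 + 3.340·284.0)/93.28 = 28.53 mg/L.

28.5 mg/L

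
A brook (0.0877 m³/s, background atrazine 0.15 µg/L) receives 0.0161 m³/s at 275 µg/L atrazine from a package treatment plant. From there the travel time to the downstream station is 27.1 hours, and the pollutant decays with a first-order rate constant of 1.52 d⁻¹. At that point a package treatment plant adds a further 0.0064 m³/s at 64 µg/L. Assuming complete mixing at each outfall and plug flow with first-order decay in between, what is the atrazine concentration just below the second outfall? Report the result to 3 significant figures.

11.0 µg/L

Mass balance: C = (0.08770·0.1500 + 0.01610·275.0) / 0.1038 = 4.441/0.1038 = 42.78 µg/L; combined flow 0.1038 m³/s.
After decay, C = 42.78 × e^(−kt) = 42.78 × 0.1797 = 7.689 µg/L.
At the second outfall, C = (0.1038·7.689 + 0.006400·64.00) / (0.1038 + 0.006400) = 10.96 µg/L.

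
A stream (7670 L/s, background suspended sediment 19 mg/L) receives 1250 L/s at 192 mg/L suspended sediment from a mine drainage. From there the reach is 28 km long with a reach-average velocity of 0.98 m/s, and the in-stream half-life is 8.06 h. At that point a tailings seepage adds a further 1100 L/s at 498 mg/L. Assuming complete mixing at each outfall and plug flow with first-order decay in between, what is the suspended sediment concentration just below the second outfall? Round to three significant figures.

74.1 mg/L

Mass balance: C = (7670·19.00 + 1250·192.0) / 8920 = 385700/8920 = 43.24 mg/L; combined flow 8920 L/s.
Travel time t = 28·1000 / 0.98 = 28570 s = 7.937 h.
Half-life 8.06 h → k = ln 2 / 8.06 = 0.08600 h⁻¹ = 2.064 d⁻¹.
After decay, C = 43.24 × e^(−kt) = 43.24 × 0.5053 = 21.85 mg/L.
At the second outfall, C = (8920·21.85 + 1100·498.0) / (8920 + 1100) = 74.12 mg/L.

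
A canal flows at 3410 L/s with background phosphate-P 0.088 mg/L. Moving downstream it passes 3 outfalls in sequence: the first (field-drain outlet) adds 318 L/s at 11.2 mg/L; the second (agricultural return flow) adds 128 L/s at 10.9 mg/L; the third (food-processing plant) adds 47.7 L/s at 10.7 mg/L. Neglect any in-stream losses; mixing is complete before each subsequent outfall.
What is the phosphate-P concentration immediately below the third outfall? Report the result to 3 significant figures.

1.48 mg/L

After outfall 1: Q = 3410 + 318.0 = 3728 L/s; C = (3410·0.08800 + 318.0·11.20)/3728 = 1.036 mg/L.
After outfall 2: Q = 3728 + 128.0 = 3856 L/s; C = (3728·1.036 + 128.0·10.90)/3856 = 1.363 mg/L.
After outfall 3: Q = 3856 + 47.70 = 3904 L/s; C = (3856·1.363 + 47.70·10.70)/3904 = 1.477 mg/L.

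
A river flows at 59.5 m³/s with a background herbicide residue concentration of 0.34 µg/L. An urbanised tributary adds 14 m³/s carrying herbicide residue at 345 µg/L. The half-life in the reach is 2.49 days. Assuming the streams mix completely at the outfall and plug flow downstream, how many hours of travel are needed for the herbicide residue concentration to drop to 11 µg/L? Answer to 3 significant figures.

Flow-weighted average: C = (59.50·0.3400 + 14.00·345.0) / 73.50 = 4850/73.50 = 65.99 µg/L.
Half-life 2.49 d → k = ln 2 / 2.49 = 0.2784 d⁻¹.
65.99·exp(−k·t) = 11 → t = ln(65.99/11)/k = 556100 s = 154.5 h.

154 h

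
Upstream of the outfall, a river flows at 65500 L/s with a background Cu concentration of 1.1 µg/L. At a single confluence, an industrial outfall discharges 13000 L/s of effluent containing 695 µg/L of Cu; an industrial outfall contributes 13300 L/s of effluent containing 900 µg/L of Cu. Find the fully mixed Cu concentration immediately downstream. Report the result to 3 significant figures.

230 µg/L

After mixing, C = (65500·1.100 + 13000·695.0 + 13300·900.0) / 91800 = 21080000/91800 = 229.6 µg/L.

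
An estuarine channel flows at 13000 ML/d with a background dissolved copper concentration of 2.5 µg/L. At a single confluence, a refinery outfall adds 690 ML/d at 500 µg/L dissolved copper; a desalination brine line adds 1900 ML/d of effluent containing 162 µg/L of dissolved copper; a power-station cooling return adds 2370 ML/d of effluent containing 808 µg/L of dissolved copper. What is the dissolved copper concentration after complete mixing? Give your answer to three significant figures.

Mixed concentration C = ΣQC/ΣQ = (13000·2.500 + 690.0·500.0 + 1900·162.0 + 2370·808.0) / 17960 = 2600000/17960 = 144.8 µg/L.

145 µg/L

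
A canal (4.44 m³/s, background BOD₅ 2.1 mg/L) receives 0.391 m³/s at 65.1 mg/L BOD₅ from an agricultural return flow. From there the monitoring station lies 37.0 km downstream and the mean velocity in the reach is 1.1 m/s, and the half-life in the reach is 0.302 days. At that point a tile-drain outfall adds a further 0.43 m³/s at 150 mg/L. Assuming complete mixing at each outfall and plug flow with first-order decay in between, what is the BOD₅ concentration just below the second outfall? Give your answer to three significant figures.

Mixed concentration C = ΣQC/ΣQ = (4.440·2.100 + 0.3910·65.10) / 4.831 = 34.78/4.831 = 7.199 mg/L; combined flow 4.831 m³/s.
Travel time t = 37.0·1000 / 1.1 = 33640 s = 9.343 h.
Half-life 0.302 d → k = ln 2 / 0.302 = 2.295 d⁻¹.
After decay, C = 7.199 × e^(−kt) = 7.199 × 0.4092 = 2.946 mg/L.
At the second outfall, C = (4.831·2.946 + 0.4300·150.0) / (4.831 + 0.4300) = 14.97 mg/L.

15.0 mg/L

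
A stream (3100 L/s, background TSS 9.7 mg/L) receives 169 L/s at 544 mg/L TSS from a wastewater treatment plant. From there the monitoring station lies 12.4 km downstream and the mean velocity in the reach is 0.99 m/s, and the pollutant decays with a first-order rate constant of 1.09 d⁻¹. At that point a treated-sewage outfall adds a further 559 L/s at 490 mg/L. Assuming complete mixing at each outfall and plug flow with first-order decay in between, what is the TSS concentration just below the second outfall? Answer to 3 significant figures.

98.8 mg/L

Mass balance: C = (3100·9.700 + 169.0·544.0) / 3269 = 122000/3269 = 37.32 mg/L; combined flow 3269 L/s.
Travel time t = 12.4·1000 / 0.99 = 12530 s = 3.479 h.
Applying C = C₀e^(−kt): 37.32 × 0.8538 = 31.87 mg/L.
At the second outfall, C = (3269·31.87 + 559.0·490.0) / (3269 + 559.0) = 98.77 mg/L.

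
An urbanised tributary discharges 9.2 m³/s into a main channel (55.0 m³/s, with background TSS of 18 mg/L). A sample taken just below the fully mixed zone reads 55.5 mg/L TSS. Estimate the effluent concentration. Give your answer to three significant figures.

280 mg/L

Mass balance: 55.00·18.00 + 9.200·Cₑ = 64.20·55.50
→ Cₑ = (64.20·55.50 − 55.00·18.00) / 9.200 = 279.7 mg/L.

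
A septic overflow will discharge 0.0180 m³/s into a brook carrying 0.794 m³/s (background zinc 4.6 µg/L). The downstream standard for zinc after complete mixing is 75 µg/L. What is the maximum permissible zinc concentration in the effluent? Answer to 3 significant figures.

3180 µg/L

At the limit, (Qr·Cr + Qe·Cₑ)/(Qr + Qe) = 75:
Cₑ = (0.8120·75 − 0.7940·4.600) / 0.01800 = 3180 µg/L.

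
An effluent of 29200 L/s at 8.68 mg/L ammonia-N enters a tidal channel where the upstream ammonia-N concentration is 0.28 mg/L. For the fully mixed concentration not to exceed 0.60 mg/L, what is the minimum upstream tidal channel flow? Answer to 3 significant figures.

Set C_mix = 0.60: (Q·0.2800 + 29200·8.680) / (Q + 29200) = 0.60
→ Q = 29200·(8.680 − 0.60)/(0.60 − 0.2800) = 737300 L/s.

737000 L/s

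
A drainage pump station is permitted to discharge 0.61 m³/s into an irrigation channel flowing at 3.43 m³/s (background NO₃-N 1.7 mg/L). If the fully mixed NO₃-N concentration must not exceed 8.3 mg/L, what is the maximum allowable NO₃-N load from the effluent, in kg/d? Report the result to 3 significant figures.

2390 kg/d

Mass balance at the limit: 3.430·1.700 + 0.6100·Cₑ = 4.040·8.3 → Cₑ = 45.41 mg/L.
Load = 0.6100 m³/s × 45.41 g/m³ × 86 400 s/d = 2393 kg/d.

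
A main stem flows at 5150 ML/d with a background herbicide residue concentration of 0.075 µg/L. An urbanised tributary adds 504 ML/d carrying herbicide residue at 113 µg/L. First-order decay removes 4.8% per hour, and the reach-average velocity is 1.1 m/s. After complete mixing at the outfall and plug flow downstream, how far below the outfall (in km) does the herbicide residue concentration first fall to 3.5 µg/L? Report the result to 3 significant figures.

85.6 km

Flow-weighted average: C = (5150·0.07500 + 504.0·113.0) / 5654 = 57340/5654 = 10.14 µg/L.
4.8%/h lost → k = −ln(1 − 0.048) = 0.04919 h⁻¹.
Set 10.14·exp(−k·t) = 3.5 → t = ln(10.14/3.5)/k = 77860 s = 21.63 h.
Distance = v·t = 1.1·77860 = 85640 m = 85.64 km.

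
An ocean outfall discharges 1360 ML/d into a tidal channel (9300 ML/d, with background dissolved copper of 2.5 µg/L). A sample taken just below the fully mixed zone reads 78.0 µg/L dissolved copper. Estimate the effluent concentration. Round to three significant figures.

594 µg/L

Mass balance: 9300·2.500 + 1360·Cₑ = 10660·78.00
→ Cₑ = (10660·78.00 − 9300·2.500) / 1360 = 594.3 µg/L.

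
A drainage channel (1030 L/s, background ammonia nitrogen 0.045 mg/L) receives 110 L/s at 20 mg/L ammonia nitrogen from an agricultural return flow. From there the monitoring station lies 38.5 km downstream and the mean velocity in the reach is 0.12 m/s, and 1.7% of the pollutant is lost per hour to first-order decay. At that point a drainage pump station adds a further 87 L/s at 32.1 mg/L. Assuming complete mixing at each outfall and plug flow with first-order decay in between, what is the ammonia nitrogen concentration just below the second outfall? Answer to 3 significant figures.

After mixing, C = (1030·0.04500 + 110.0·20.00) / 1140 = 2246/1140 = 1.970 mg/L; combined flow 1140 L/s.
Travel time t = 38.5·1000 / 0.12 = 320800 s = 89.12 h.
1.7%/h lost → k = −ln(1 − 0.017) = 0.01715 h⁻¹.
First-order decay: C = 1.970·exp(−k·t) = 1.970·0.2170 = 0.4275 mg/L.
Second outfall: C = (1140·0.4275 + 87.00·32.10)/1227 = 2.673 mg/L.

2.67 mg/L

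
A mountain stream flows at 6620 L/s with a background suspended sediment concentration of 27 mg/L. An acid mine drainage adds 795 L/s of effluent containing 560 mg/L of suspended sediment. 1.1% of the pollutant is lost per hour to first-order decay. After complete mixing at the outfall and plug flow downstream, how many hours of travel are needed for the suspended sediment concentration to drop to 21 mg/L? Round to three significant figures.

After mixing, C = (6620·27.00 + 795.0·560.0) / 7415 = 623900/7415 = 84.15 mg/L.
1.1%/h lost → k = −ln(1 − 0.011) = 0.01106 h⁻¹.
84.15·exp(−k·t) = 21 → t = ln(84.15/21)/k = 451800 s = 125.5 h.

125 h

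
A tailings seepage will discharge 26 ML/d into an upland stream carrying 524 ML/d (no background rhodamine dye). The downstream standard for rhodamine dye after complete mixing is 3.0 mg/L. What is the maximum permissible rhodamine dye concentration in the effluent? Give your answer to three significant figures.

63.5 mg/L

At the limit, (Qr·Cr + Qe·Cₑ)/(Qr + Qe) = 3.0:
Cₑ = (550.0·3.0 − 524.0·0) / 26.00 = 63.46 mg/L.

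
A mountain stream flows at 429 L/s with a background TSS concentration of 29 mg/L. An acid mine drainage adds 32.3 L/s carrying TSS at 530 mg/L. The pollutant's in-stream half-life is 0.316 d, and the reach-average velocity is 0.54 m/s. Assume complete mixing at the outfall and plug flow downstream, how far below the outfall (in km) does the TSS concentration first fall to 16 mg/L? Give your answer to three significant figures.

Mixed concentration C = ΣQC/ΣQ = (429.0·29.00 + 32.30·530.0) / 461.3 = 29560/461.3 = 64.08 mg/L.
Half-life 0.316 d → k = ln 2 / 0.316 = 2.194 d⁻¹.
Set 64.08·exp(−k·t) = 16 → t = ln(64.08/16)/k = 54650 s = 15.18 h.
Distance = v·t = 0.54·54650 = 29510 m = 29.51 km.

29.5 km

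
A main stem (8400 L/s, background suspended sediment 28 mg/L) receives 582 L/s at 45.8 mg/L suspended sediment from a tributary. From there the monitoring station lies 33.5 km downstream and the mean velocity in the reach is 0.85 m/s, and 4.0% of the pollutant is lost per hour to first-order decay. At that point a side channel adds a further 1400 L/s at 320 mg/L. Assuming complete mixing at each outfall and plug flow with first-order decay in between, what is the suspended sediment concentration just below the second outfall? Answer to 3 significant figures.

Flow-weighted average: C = (8400·28.00 + 582.0·45.80) / 8982 = 261900/8982 = 29.15 mg/L; combined flow 8982 L/s.
Travel time t = 33.5·1000 / 0.85 = 39410 s = 10.95 h.
4.0%/h lost → k = −ln(1 − 0.04) = 0.04082 h⁻¹.
After decay, C = 29.15 × e^(−kt) = 29.15 × 0.6396 = 18.65 mg/L.
Second outfall: C = (8982·18.65 + 1400·320.0)/10380 = 59.28 mg/L.

59.3 mg/L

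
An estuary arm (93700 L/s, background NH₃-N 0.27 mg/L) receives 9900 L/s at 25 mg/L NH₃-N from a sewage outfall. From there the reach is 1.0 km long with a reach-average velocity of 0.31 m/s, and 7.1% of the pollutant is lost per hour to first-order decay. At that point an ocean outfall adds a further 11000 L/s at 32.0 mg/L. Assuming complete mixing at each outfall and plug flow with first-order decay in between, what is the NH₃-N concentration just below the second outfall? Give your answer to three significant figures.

Conservation of mass: C = (93700·0.2700 + 9900·25.00) / 103600 = 272800/103600 = 2.633 mg/L; combined flow 103600 L/s.
Travel time t = 1.0·1000 / 0.31 = 3226 s = 0.8961 h.
7.1%/h lost → k = −ln(1 − 0.071) = 0.07365 h⁻¹.
First-order decay: C = 2.633·exp(−k·t) = 2.633·0.9361 = 2.465 mg/L.
At the second outfall, C = (103600·2.465 + 11000·32.00) / (103600 + 11000) = 5.300 mg/L.

5.30 mg/L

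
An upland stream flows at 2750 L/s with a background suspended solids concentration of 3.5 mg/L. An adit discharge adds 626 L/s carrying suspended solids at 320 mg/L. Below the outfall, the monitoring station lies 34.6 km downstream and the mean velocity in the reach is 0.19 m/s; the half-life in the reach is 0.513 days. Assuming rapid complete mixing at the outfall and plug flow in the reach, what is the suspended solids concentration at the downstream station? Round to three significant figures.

3.60 mg/L

Conservation of mass: C = (2750·3.500 + 626.0·320.0) / 3376 = 209900/3376 = 62.19 mg/L.
Travel time t = 34.6·1000 / 0.19 = 182100 s = 50.58 h.
Half-life 0.513 d → k = ln 2 / 0.513 = 1.351 d⁻¹.
After decay, C = 62.19 × e^(−kt) = 62.19 × 0.05797 = 3.605 mg/L.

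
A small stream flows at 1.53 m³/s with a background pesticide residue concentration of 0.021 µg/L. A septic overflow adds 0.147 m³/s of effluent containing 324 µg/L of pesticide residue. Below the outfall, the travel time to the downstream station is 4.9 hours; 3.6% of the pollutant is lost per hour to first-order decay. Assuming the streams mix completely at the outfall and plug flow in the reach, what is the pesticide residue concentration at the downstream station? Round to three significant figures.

Flow-weighted average: C = (1.530·0.02100 + 0.1470·324.0) / 1.677 = 47.66/1.677 = 28.42 µg/L.
3.6%/h lost → k = −ln(1 − 0.036) = 0.03666 h⁻¹.
Applying C = C₀e^(−kt): 28.42 × 0.8356 = 23.75 µg/L.

23.7 µg/L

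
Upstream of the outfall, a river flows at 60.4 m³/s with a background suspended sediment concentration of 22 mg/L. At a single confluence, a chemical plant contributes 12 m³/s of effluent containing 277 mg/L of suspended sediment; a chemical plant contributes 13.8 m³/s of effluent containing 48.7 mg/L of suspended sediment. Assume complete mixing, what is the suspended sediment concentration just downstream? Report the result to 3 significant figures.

Conservation of mass: C = (60.40·22.00 + 12.00·277.0 + 13.80·48.70) / 86.20 = 5325/86.20 = 61.77 mg/L.

61.8 mg/L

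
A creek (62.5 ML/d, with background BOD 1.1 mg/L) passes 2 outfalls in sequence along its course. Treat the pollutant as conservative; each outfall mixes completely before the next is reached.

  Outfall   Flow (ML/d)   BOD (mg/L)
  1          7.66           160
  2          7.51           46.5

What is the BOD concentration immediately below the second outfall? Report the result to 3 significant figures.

21.2 mg/L

After outfall 1: Q = 62.50 + 7.660 = 70.16 ML/d; C = (62.50·1.100 + 7.660·160.0)/70.16 = 18.45 mg/L.
After outfall 2: Q = 70.16 + 7.510 = 77.67 ML/d; C = (70.16·18.45 + 7.510·46.50)/77.67 = 21.16 mg/L.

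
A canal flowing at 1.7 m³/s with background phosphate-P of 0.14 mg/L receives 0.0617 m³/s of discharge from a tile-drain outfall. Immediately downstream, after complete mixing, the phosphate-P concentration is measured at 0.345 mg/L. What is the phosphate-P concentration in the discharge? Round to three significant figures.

Mass balance: 1.700·0.1400 + 0.06170·Cₑ = 1.762·0.3450
→ Cₑ = (1.762·0.3450 − 1.700·0.1400) / 0.06170 = 5.993 mg/L.

5.99 mg/L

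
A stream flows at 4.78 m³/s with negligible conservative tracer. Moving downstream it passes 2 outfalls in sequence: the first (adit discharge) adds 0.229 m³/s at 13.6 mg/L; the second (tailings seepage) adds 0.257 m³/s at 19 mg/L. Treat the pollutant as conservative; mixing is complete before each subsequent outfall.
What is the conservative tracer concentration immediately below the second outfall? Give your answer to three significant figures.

1.52 mg/L

Outfall 1: combined Q = 5.009 m³/s; C = (4.780·0 + 0.2290·13.60)/5.009 = 0.6218 mg/L.
Outfall 2: combined Q = 5.266 m³/s; C = (5.009·0.6218 + 0.2570·19.00)/5.266 = 1.519 mg/L.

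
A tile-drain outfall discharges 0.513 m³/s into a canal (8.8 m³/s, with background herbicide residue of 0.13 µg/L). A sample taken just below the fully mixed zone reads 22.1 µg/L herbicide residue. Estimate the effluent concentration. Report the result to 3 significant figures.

Mass balance: 8.800·0.1300 + 0.5130·Cₑ = 9.313·22.10
→ Cₑ = (9.313·22.10 − 8.800·0.1300) / 0.5130 = 399.0 µg/L.

399 µg/L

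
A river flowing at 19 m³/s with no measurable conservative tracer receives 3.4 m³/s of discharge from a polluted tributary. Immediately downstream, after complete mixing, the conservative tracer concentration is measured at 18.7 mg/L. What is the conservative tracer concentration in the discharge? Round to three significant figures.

Mass balance: 19.00·0 + 3.400·Cₑ = 22.40·18.70
→ Cₑ = (22.40·18.70 − 19.00·0) / 3.400 = 123.2 mg/L.

123 mg/L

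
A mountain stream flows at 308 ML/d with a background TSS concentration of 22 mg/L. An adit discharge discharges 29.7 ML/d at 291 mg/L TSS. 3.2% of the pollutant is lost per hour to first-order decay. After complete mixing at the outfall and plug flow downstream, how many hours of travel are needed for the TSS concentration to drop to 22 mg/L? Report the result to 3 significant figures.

22.4 h

Mixed concentration C = ΣQC/ΣQ = (308.0·22.00 + 29.70·291.0) / 337.7 = 15420/337.7 = 45.66 mg/L.
3.2%/h lost → k = −ln(1 − 0.032) = 0.03252 h⁻¹.
45.66·exp(−k·t) = 22 → t = ln(45.66/22)/k = 80820 s = 22.45 h.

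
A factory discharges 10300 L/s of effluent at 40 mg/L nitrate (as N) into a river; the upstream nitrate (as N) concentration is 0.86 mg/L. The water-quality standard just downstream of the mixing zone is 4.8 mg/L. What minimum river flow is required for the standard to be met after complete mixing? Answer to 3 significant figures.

92000 L/s

Set C_mix = 4.8: (Q·0.8600 + 10300·40.00) / (Q + 10300) = 4.8
→ Q = 10300·(40.00 − 4.8)/(4.8 − 0.8600) = 92020 L/s.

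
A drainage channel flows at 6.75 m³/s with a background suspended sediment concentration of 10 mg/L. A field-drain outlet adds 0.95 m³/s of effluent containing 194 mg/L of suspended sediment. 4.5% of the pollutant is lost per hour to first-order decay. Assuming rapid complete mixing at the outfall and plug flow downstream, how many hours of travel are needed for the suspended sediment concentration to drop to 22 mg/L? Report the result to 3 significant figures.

8.61 h

Conservation of mass: C = (6.750·10.00 + 0.9500·194.0) / 7.700 = 251.8/7.700 = 32.70 mg/L.
4.5%/h lost → k = −ln(1 − 0.045) = 0.04604 h⁻¹.
32.70·exp(−k·t) = 22 → t = ln(32.70/22)/k = 30990 s = 8.609 h.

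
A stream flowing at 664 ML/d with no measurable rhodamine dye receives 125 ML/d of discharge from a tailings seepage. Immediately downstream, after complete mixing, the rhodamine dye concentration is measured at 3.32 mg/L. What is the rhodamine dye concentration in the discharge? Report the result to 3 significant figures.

21.0 mg/L

Mass balance: 664.0·0 + 125.0·Cₑ = 789.0·3.320
→ Cₑ = (789.0·3.320 − 664.0·0) / 125.0 = 20.96 mg/L.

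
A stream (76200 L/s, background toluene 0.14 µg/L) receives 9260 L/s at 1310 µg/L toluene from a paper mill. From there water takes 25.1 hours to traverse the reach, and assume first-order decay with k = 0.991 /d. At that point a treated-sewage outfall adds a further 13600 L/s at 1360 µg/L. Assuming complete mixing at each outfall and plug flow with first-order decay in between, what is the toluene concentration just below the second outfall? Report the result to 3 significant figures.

230 µg/L

Mixed concentration C = ΣQC/ΣQ = (76200·0.1400 + 9260·1310) / 85460 = 12140000/85460 = 142.1 µg/L; combined flow 85460 L/s.
First-order decay: C = 142.1·exp(−k·t) = 142.1·0.3547 = 50.40 µg/L.
At the second outfall, C = (85460·50.40 + 13600·1360) / (85460 + 13600) = 230.2 µg/L.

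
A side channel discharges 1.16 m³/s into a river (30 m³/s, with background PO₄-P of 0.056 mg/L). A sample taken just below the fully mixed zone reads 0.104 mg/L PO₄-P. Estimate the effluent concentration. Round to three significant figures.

1.35 mg/L

Mass balance: 30.00·0.05600 + 1.160·Cₑ = 31.16·0.1040
→ Cₑ = (31.16·0.1040 − 30.00·0.05600) / 1.160 = 1.345 mg/L.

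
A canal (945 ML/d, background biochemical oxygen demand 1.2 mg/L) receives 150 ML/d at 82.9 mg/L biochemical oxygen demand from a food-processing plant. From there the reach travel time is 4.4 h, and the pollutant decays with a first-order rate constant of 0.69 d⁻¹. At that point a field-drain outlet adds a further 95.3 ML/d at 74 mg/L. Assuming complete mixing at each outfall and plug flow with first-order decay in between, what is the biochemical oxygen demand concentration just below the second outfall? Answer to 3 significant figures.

16.0 mg/L

Mixed concentration C = ΣQC/ΣQ = (945.0·1.200 + 150.0·82.90) / 1095 = 13570/1095 = 12.39 mg/L; combined flow 1095 ML/d.
First-order decay: C = 12.39·exp(−k·t) = 12.39·0.8812 = 10.92 mg/L.
At the second outfall, C = (1095·10.92 + 95.30·74.00) / (1095 + 95.30) = 15.97 mg/L.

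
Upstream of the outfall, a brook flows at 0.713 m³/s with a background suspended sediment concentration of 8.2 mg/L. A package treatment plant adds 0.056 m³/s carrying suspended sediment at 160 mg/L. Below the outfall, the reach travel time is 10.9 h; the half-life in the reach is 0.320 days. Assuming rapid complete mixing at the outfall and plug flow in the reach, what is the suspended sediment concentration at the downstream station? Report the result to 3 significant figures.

7.20 mg/L

Conservation of mass: C = (0.7130·8.200 + 0.05600·160.0) / 0.7690 = 14.81/0.7690 = 19.25 mg/L.
Half-life 0.320 d → k = ln 2 / 0.320 = 2.166 d⁻¹.
After decay, C = 19.25 × e^(−kt) = 19.25 × 0.3739 = 7.199 mg/L.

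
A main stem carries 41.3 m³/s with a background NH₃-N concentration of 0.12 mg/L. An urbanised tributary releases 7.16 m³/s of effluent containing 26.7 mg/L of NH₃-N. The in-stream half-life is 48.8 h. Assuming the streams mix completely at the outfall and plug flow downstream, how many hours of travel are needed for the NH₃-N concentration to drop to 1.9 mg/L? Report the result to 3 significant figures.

Flow-weighted average: C = (41.30·0.1200 + 7.160·26.70) / 48.46 = 196.1/48.46 = 4.047 mg/L.
Half-life 48.8 h → k = ln 2 / 48.8 = 0.01420 h⁻¹ = 0.3409 d⁻¹.
4.047·exp(−k·t) = 1.9 → t = ln(4.047/1.9)/k = 191700 s = 53.24 h.

53.2 h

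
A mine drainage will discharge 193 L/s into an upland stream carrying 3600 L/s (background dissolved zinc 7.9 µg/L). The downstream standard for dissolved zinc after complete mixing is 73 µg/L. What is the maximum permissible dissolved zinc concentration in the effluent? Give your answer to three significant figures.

At the limit, (Qr·Cr + Qe·Cₑ)/(Qr + Qe) = 73:
Cₑ = (3793·73 − 3600·7.900) / 193.0 = 1287 µg/L.

1290 µg/L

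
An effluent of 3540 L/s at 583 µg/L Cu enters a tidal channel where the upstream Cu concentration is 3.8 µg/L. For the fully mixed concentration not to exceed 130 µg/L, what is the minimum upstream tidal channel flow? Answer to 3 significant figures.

12700 L/s

Set C_mix = 130: (Q·3.800 + 3540·583.0) / (Q + 3540) = 130
→ Q = 3540·(583.0 − 130)/(130 − 3.800) = 12710 L/s.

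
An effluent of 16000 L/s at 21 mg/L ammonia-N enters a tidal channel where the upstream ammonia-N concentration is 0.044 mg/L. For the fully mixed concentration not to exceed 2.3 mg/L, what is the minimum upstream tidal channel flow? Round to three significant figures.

Set C_mix = 2.3: (Q·0.04400 + 16000·21.00) / (Q + 16000) = 2.3
→ Q = 16000·(21.00 − 2.3)/(2.3 − 0.04400) = 132600 L/s.

133000 L/s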